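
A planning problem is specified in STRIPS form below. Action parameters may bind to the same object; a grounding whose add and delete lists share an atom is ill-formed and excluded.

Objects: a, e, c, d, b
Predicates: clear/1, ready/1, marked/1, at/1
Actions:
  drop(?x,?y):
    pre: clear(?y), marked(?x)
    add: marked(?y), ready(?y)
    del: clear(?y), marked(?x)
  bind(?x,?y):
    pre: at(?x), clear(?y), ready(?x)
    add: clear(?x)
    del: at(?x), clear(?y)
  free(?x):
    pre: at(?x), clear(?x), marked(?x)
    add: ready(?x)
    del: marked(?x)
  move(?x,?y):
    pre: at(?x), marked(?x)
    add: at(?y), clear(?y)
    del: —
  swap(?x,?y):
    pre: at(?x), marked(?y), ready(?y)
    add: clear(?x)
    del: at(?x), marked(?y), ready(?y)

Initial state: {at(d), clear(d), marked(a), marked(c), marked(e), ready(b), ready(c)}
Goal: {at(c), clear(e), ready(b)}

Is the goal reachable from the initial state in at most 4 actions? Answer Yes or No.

1. drop(a,d)  →  {at(d), marked(c), marked(d), marked(e), ready(b), ready(c), ready(d)}
2. move(d,e)  →  {at(d), at(e), clear(e), marked(c), marked(d), marked(e), ready(b), ready(c), ready(d)}
3. move(e,c)  →  {at(c), at(d), at(e), clear(c), clear(e), marked(c), marked(d), marked(e), ready(b), ready(c), ready(d)}
optimal plan length = 3; 3 ≤ 4

Yes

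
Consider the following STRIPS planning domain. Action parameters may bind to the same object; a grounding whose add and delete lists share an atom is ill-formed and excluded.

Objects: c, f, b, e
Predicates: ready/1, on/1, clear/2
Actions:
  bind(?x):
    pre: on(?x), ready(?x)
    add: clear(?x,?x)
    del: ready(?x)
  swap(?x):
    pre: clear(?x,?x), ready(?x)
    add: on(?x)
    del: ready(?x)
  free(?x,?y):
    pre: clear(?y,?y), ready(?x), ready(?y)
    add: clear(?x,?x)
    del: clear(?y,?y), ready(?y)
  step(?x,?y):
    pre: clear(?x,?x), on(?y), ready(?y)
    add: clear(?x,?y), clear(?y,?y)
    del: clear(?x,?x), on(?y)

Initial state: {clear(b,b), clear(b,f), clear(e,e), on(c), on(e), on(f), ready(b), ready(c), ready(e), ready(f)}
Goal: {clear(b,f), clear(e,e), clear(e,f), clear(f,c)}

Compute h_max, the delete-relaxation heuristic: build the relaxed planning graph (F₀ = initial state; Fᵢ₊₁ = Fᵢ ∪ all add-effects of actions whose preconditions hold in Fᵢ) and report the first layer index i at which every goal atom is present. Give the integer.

2

F0 = init (10 atoms)
F1 = F0 ∪ {clear(b,c), clear(b,e), clear(c,c), clear(e,c), clear(e,f), clear(f,f), on(b)}  (17 atoms)
F2 = F1 ∪ {clear(c,b), clear(c,e), clear(c,f), clear(e,b), clear(f,b), clear(f,c), clear(f,e)}  (24 atoms)
goal ⊆ F2  ⇒  h_max = 2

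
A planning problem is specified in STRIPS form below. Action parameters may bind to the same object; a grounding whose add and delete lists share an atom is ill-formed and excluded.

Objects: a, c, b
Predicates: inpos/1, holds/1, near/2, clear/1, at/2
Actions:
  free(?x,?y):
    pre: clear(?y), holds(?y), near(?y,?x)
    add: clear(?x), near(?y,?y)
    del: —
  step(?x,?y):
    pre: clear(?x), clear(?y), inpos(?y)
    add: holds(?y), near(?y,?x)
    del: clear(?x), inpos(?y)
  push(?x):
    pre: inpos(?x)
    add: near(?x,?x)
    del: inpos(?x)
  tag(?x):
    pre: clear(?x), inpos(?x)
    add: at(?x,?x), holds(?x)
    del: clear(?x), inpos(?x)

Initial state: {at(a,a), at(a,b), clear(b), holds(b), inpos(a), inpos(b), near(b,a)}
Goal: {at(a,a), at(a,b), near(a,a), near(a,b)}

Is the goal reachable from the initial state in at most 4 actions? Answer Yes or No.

Yes

1. free(a,b)  →  {at(a,a), at(a,b), clear(a), clear(b), holds(b), inpos(a), inpos(b), near(b,a), near(b,b)}
2. step(b,a)  →  {at(a,a), at(a,b), clear(a), holds(a), holds(b), inpos(b), near(a,b), near(b,a), near(b,b)}
3. free(b,a)  →  {at(a,a), at(a,b), clear(a), clear(b), holds(a), holds(b), inpos(b), near(a,a), near(a,b), near(b,a), near(b,b)}
optimal plan length = 3; 3 ≤ 4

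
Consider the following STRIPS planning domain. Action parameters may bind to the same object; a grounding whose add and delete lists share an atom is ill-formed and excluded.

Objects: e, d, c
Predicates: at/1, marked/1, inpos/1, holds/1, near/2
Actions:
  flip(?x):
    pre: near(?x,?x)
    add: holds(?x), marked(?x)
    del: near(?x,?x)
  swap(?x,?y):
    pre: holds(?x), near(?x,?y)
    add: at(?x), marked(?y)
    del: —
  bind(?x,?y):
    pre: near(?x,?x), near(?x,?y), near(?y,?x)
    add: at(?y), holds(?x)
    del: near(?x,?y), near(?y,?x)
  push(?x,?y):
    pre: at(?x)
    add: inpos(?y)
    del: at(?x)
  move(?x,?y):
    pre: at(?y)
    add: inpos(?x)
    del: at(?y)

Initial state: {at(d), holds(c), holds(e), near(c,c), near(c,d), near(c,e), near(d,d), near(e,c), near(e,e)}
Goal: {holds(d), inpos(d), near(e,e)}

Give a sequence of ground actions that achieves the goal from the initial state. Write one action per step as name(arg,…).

1. flip(d)  →  {at(d), holds(c), holds(d), holds(e), marked(d), near(c,c), near(c,d), near(c,e), near(e,c), near(e,e)}
2. push(d,d)  →  {holds(c), holds(d), holds(e), inpos(d), marked(d), near(c,c), near(c,d), near(c,e), near(e,c), near(e,e)}

flip(d); push(d,d)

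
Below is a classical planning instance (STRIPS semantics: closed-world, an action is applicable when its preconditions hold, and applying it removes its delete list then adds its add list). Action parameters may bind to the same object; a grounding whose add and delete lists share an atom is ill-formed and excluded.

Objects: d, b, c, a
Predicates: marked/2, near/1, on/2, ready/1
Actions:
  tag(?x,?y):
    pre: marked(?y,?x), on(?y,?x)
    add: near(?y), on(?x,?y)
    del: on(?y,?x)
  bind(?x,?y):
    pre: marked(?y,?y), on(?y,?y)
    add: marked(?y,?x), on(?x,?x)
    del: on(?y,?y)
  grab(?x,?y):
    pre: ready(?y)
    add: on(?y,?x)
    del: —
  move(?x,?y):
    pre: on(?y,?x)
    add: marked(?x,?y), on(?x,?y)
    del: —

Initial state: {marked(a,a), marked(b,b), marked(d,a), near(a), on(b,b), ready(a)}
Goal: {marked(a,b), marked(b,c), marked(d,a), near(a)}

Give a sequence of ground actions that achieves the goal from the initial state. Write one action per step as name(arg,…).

bind(c,b); grab(a,a); bind(b,a)

1. bind(c,b)  →  {marked(a,a), marked(b,b), marked(b,c), marked(d,a), near(a), on(c,c), ready(a)}
2. grab(a,a)  →  {marked(a,a), marked(b,b), marked(b,c), marked(d,a), near(a), on(a,a), on(c,c), ready(a)}
3. bind(b,a)  →  {marked(a,a), marked(a,b), marked(b,b), marked(b,c), marked(d,a), near(a), on(b,b), on(c,c), ready(a)}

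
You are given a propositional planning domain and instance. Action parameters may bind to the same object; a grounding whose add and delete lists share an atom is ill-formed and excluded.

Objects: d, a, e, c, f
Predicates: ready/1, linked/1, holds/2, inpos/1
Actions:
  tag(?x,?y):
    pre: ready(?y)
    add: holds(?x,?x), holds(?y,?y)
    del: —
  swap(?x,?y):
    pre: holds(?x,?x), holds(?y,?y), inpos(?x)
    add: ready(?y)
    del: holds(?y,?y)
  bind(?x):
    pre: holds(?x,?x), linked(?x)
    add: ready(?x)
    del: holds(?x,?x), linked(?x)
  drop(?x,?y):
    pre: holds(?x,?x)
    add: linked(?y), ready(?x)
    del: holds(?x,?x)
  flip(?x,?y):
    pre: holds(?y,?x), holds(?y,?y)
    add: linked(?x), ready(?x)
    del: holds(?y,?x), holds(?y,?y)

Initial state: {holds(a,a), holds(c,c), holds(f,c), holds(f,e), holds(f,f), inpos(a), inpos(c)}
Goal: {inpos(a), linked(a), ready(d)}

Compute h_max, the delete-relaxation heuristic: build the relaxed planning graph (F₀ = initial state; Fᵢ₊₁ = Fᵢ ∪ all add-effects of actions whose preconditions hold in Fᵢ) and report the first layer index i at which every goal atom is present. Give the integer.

3

F0 = init (7 atoms)
F1 = F0 ∪ {linked(a), linked(c), linked(d), linked(e), linked(f), ready(a), ready(c), ready(e), ready(f)}  (16 atoms)
F2 = F1 ∪ {holds(d,d), holds(e,e)}  (18 atoms)
F3 = F2 ∪ {ready(d)}  (19 atoms)
goal ⊆ F3  ⇒  h_max = 3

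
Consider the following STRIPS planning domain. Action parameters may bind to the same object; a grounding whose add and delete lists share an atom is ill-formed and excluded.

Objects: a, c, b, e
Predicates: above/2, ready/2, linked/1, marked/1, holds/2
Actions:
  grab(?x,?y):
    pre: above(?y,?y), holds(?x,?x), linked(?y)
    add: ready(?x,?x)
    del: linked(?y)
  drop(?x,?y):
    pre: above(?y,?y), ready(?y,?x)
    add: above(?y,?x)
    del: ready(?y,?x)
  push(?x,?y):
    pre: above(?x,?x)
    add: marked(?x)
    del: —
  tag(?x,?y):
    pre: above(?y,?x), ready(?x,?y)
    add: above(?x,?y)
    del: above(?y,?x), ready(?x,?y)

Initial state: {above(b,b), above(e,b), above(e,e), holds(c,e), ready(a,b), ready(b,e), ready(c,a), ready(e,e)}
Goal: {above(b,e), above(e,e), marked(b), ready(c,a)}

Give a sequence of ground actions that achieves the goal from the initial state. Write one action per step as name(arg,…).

drop(e,b); push(b,a)

1. drop(e,b)  →  {above(b,b), above(b,e), above(e,b), above(e,e), holds(c,e), ready(a,b), ready(c,a), ready(e,e)}
2. push(b,a)  →  {above(b,b), above(b,e), above(e,b), above(e,e), holds(c,e), marked(b), ready(a,b), ready(c,a), ready(e,e)}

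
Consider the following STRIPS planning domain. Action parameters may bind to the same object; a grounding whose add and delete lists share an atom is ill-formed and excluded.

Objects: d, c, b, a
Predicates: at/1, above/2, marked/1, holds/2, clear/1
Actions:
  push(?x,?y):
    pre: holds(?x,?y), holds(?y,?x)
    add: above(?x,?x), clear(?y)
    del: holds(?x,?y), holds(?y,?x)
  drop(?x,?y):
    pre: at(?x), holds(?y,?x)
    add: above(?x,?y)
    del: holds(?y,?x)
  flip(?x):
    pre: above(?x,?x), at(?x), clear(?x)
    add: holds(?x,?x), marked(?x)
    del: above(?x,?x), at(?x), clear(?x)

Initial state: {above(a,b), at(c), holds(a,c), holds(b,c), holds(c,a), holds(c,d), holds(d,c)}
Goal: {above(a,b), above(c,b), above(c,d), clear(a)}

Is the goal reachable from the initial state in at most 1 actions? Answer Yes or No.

1. push(c,a)  →  {above(a,b), above(c,c), at(c), clear(a), holds(b,c), holds(c,d), holds(d,c)}
2. drop(c,d)  →  {above(a,b), above(c,c), above(c,d), at(c), clear(a), holds(b,c), holds(c,d)}
3. drop(c,b)  →  {above(a,b), above(c,b), above(c,c), above(c,d), at(c), clear(a), holds(c,d)}
optimal plan length = 3; 3 > 1

No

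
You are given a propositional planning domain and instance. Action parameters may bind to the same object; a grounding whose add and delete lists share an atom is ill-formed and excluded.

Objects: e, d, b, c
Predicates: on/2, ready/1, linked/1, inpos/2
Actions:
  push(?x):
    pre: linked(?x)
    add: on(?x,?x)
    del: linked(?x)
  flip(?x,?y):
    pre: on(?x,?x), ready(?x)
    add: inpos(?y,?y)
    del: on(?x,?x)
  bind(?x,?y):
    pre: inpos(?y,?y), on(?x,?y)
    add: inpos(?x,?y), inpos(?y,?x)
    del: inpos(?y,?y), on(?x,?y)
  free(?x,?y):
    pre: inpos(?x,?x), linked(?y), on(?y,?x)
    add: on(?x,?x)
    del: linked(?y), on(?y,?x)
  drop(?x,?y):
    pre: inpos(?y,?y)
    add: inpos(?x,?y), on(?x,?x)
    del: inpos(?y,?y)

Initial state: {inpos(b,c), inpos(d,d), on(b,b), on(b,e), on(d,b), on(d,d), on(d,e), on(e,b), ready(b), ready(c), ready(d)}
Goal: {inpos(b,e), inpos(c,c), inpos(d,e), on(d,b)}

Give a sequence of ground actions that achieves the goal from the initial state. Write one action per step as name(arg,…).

1. flip(d,e)  →  {inpos(b,c), inpos(d,d), inpos(e,e), on(b,b), on(b,e), on(d,b), on(d,e), on(e,b), ready(b), ready(c), ready(d)}
2. flip(b,b)  →  {inpos(b,b), inpos(b,c), inpos(d,d), inpos(e,e), on(b,e), on(d,b), on(d,e), on(e,b), ready(b), ready(c), ready(d)}
3. bind(e,b)  →  {inpos(b,c), inpos(b,e), inpos(d,d), inpos(e,b), inpos(e,e), on(b,e), on(d,b), on(d,e), ready(b), ready(c), ready(d)}
4. drop(d,e)  →  {inpos(b,c), inpos(b,e), inpos(d,d), inpos(d,e), inpos(e,b), on(b,e), on(d,b), on(d,d), on(d,e), ready(b), ready(c), ready(d)}
5. flip(d,c)  →  {inpos(b,c), inpos(b,e), inpos(c,c), inpos(d,d), inpos(d,e), inpos(e,b), on(b,e), on(d,b), on(d,e), ready(b), ready(c), ready(d)}

flip(d,e); flip(b,b); bind(e,b); drop(d,e); flip(d,c)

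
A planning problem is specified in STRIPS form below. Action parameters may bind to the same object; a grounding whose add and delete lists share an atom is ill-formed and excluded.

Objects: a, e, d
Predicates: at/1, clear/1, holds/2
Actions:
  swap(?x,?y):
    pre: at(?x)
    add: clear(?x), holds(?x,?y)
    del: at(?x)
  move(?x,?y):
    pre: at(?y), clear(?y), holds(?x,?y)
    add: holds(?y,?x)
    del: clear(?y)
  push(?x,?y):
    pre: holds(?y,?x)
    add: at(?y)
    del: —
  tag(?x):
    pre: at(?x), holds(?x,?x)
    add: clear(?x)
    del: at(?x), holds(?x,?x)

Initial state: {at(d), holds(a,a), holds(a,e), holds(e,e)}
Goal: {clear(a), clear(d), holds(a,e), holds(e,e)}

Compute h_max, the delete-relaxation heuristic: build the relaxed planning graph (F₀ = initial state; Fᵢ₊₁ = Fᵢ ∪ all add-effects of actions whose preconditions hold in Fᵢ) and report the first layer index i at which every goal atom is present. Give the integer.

F0 = init (4 atoms)
F1 = F0 ∪ {at(a), at(e), clear(d), holds(d,a), holds(d,d), holds(d,e)}  (10 atoms)
F2 = F1 ∪ {clear(a), clear(e), holds(a,d), holds(e,a), holds(e,d)}  (15 atoms)
goal ⊆ F2  ⇒  h_max = 2

2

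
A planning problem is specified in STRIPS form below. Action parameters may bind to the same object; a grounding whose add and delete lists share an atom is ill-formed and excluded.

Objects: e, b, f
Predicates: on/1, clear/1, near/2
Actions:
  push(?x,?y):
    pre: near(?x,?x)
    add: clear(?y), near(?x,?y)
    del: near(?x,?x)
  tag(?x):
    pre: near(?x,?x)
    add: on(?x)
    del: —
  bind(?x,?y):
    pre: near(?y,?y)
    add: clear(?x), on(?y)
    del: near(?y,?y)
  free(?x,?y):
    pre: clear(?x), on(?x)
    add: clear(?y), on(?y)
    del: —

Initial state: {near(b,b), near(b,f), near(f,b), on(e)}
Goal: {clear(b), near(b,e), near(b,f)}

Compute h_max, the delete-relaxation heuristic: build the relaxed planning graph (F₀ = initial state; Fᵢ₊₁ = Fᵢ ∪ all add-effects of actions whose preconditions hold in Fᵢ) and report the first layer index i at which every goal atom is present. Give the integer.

F0 = init (4 atoms)
F1 = F0 ∪ {clear(b), clear(e), clear(f), near(b,e), on(b)}  (9 atoms)
goal ⊆ F1  ⇒  h_max = 1

1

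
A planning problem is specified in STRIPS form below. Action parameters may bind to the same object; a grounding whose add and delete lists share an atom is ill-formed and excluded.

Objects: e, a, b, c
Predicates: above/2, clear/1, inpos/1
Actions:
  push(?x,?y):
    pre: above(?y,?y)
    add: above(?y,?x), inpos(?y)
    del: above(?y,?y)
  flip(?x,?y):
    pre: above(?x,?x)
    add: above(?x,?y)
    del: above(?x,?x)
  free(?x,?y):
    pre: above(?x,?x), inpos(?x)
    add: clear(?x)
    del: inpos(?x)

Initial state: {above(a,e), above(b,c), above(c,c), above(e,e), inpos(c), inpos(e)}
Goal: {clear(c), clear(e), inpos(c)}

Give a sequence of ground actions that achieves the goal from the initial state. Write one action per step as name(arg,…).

free(e,e); free(c,e); push(e,c)

1. free(e,e)  →  {above(a,e), above(b,c), above(c,c), above(e,e), clear(e), inpos(c)}
2. free(c,e)  →  {above(a,e), above(b,c), above(c,c), above(e,e), clear(c), clear(e)}
3. push(e,c)  →  {above(a,e), above(b,c), above(c,e), above(e,e), clear(c), clear(e), inpos(c)}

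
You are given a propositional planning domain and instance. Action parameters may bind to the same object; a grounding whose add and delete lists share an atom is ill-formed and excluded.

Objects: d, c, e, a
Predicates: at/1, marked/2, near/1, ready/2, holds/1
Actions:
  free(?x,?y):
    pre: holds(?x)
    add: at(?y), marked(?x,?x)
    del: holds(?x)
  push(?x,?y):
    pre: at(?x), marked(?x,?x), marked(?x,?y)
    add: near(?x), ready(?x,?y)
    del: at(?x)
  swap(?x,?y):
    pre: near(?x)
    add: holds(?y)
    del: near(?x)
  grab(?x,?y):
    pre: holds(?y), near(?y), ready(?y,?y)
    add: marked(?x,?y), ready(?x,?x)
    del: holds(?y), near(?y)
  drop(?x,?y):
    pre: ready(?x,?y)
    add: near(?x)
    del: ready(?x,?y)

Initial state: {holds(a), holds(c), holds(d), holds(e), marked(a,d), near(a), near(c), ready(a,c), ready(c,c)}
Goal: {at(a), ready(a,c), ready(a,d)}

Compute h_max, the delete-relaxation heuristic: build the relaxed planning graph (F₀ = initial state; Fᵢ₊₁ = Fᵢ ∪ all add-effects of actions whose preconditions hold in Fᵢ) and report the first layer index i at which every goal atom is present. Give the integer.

F0 = init (9 atoms)
F1 = F0 ∪ {at(a), at(c), at(d), at(e), marked(a,a), marked(a,c), marked(c,c), marked(d,c), marked(d,d), marked(e,c), marked(e,e), ready(a,a), ready(d,d), ready(e,e)}  (23 atoms)
F2 = F1 ∪ {marked(c,a), marked(d,a), marked(e,a), near(d), near(e), ready(a,d), ready(d,c), ready(e,c)}  (31 atoms)
goal ⊆ F2  ⇒  h_max = 2

2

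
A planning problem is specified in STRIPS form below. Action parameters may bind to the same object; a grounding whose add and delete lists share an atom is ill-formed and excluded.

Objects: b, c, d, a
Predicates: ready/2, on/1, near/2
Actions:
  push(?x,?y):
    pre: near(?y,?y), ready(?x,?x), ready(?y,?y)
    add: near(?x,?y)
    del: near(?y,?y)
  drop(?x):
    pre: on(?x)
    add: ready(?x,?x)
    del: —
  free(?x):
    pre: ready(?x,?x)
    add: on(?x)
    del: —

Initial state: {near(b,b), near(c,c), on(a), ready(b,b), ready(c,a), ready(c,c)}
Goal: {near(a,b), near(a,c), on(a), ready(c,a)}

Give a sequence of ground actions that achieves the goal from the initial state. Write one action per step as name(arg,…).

1. drop(a)  →  {near(b,b), near(c,c), on(a), ready(a,a), ready(b,b), ready(c,a), ready(c,c)}
2. push(a,b)  →  {near(a,b), near(c,c), on(a), ready(a,a), ready(b,b), ready(c,a), ready(c,c)}
3. push(a,c)  →  {near(a,b), near(a,c), on(a), ready(a,a), ready(b,b), ready(c,a), ready(c,c)}

drop(a); push(a,b); push(a,c)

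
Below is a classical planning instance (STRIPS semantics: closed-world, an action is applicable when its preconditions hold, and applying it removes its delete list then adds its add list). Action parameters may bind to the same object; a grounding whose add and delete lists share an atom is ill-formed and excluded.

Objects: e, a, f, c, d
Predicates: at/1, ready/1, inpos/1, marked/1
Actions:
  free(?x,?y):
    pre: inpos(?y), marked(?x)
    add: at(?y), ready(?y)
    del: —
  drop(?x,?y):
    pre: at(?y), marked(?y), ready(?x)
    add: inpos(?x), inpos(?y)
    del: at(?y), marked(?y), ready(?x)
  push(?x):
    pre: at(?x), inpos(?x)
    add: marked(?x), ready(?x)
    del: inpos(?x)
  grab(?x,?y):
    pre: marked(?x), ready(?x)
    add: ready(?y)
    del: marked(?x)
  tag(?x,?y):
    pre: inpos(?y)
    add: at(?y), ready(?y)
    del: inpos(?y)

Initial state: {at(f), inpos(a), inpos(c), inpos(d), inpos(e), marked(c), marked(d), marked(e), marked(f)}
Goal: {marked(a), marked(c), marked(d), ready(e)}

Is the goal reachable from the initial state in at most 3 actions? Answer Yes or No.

1. free(e,e)  →  {at(e), at(f), inpos(a), inpos(c), inpos(d), inpos(e), marked(c), marked(d), marked(e), marked(f), ready(e)}
2. free(e,a)  →  {at(a), at(e), at(f), inpos(a), inpos(c), inpos(d), inpos(e), marked(c), marked(d), marked(e), marked(f), ready(a), ready(e)}
3. push(a)  →  {at(a), at(e), at(f), inpos(c), inpos(d), inpos(e), marked(a), marked(c), marked(d), marked(e), marked(f), ready(a), ready(e)}
optimal plan length = 3; 3 ≤ 3

Yes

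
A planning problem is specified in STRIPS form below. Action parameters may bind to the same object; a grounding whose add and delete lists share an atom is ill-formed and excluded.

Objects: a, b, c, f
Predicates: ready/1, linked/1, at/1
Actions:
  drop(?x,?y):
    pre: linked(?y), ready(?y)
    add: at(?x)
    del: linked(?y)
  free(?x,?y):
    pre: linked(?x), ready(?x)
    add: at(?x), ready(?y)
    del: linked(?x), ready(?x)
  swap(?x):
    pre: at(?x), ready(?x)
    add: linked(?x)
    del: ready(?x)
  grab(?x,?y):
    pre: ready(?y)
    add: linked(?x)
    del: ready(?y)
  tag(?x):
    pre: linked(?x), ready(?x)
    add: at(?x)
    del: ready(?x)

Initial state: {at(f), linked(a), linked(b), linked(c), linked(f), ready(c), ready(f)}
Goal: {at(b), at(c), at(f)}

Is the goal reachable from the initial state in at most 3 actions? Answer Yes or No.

Yes

1. drop(b,c)  →  {at(b), at(f), linked(a), linked(b), linked(f), ready(c), ready(f)}
2. drop(c,f)  →  {at(b), at(c), at(f), linked(a), linked(b), ready(c), ready(f)}
optimal plan length = 2; 2 ≤ 3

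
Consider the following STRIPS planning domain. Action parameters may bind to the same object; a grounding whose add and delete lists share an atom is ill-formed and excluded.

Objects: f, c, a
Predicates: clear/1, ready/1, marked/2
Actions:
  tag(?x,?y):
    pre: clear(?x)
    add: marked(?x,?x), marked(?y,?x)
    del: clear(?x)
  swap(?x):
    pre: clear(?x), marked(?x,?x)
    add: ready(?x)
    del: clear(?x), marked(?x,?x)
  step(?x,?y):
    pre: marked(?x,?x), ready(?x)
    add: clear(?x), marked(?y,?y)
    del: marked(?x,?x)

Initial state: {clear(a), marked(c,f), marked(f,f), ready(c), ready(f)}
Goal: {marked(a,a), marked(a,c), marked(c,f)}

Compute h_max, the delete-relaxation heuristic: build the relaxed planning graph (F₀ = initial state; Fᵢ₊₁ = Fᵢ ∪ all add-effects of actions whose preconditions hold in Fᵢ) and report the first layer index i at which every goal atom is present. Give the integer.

3

F0 = init (5 atoms)
F1 = F0 ∪ {clear(f), marked(a,a), marked(c,a), marked(c,c), marked(f,a)}  (10 atoms)
F2 = F1 ∪ {clear(c), marked(a,f), ready(a)}  (13 atoms)
F3 = F2 ∪ {marked(a,c), marked(f,c)}  (15 atoms)
goal ⊆ F3  ⇒  h_max = 3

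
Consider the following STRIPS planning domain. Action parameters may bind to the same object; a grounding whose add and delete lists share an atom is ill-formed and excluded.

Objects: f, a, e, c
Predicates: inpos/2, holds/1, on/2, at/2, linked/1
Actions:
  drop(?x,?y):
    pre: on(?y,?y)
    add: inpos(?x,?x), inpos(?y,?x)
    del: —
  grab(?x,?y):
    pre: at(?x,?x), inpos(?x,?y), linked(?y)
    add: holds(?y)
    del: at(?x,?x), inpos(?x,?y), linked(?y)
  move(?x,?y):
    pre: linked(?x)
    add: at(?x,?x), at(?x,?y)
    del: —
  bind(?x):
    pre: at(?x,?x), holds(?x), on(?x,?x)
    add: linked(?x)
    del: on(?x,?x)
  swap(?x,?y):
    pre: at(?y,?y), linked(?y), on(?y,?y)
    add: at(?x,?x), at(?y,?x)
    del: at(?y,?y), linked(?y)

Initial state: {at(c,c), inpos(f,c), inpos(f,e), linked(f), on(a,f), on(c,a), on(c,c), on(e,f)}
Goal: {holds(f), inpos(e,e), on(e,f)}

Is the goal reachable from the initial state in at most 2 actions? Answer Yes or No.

1. drop(f,c)  →  {at(c,c), inpos(c,f), inpos(f,c), inpos(f,e), inpos(f,f), linked(f), on(a,f), on(c,a), on(c,c), on(e,f)}
2. drop(e,c)  →  {at(c,c), inpos(c,e), inpos(c,f), inpos(e,e), inpos(f,c), inpos(f,e), inpos(f,f), linked(f), on(a,f), on(c,a), on(c,c), on(e,f)}
3. grab(c,f)  →  {holds(f), inpos(c,e), inpos(e,e), inpos(f,c), inpos(f,e), inpos(f,f), on(a,f), on(c,a), on(c,c), on(e,f)}
optimal plan length = 3; 3 > 2

No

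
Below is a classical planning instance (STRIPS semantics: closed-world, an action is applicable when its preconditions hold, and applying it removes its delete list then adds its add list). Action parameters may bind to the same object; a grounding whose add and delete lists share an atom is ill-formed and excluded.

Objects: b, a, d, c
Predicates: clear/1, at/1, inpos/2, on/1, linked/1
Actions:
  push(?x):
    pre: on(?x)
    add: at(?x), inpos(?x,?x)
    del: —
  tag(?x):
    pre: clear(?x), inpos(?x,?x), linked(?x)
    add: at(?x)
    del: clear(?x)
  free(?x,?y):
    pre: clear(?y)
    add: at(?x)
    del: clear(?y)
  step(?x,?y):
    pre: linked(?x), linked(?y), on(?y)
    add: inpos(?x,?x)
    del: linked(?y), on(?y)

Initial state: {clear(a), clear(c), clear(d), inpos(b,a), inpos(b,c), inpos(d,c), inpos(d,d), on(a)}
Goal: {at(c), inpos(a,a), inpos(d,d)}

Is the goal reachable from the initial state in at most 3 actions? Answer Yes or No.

1. push(a)  →  {at(a), clear(a), clear(c), clear(d), inpos(a,a), inpos(b,a), inpos(b,c), inpos(d,c), inpos(d,d), on(a)}
2. free(c,a)  →  {at(a), at(c), clear(c), clear(d), inpos(a,a), inpos(b,a), inpos(b,c), inpos(d,c), inpos(d,d), on(a)}
optimal plan length = 2; 2 ≤ 3

Yes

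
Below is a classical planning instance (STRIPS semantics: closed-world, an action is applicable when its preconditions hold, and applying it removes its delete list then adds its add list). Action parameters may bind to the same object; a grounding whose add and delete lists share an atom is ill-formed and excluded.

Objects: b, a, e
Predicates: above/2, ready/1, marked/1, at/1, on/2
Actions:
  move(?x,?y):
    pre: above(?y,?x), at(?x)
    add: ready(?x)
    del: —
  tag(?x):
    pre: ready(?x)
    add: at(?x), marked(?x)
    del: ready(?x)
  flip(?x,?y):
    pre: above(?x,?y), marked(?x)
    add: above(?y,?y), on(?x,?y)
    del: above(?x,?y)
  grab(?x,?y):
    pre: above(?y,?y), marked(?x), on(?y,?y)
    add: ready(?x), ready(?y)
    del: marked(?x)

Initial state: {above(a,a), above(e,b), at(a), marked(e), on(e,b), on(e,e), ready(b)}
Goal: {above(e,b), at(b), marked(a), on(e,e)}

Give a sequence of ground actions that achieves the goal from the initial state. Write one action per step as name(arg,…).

move(a,a); tag(b); tag(a)

1. move(a,a)  →  {above(a,a), above(e,b), at(a), marked(e), on(e,b), on(e,e), ready(a), ready(b)}
2. tag(b)  →  {above(a,a), above(e,b), at(a), at(b), marked(b), marked(e), on(e,b), on(e,e), ready(a)}
3. tag(a)  →  {above(a,a), above(e,b), at(a), at(b), marked(a), marked(b), marked(e), on(e,b), on(e,e)}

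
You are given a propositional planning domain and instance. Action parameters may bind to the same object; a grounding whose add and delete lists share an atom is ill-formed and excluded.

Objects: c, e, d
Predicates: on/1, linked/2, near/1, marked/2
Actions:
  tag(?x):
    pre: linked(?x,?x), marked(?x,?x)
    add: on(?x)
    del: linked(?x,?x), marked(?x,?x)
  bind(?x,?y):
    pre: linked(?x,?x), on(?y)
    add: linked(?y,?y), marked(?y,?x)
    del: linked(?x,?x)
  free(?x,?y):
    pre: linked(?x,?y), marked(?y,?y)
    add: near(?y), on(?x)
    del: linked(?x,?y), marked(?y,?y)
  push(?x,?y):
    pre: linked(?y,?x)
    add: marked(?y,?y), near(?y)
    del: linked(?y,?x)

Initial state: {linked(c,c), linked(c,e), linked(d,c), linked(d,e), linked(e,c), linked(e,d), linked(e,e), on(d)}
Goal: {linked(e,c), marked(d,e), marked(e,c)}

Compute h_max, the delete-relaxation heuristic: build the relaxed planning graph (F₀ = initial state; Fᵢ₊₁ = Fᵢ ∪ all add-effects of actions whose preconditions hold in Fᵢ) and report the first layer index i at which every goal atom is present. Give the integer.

3

F0 = init (8 atoms)
F1 = F0 ∪ {linked(d,d), marked(c,c), marked(d,c), marked(d,d), marked(d,e), marked(e,e), near(c), near(d), near(e)}  (17 atoms)
F2 = F1 ∪ {on(c), on(e)}  (19 atoms)
F3 = F2 ∪ {marked(c,d), marked(c,e), marked(e,c), marked(e,d)}  (23 atoms)
goal ⊆ F3  ⇒  h_max = 3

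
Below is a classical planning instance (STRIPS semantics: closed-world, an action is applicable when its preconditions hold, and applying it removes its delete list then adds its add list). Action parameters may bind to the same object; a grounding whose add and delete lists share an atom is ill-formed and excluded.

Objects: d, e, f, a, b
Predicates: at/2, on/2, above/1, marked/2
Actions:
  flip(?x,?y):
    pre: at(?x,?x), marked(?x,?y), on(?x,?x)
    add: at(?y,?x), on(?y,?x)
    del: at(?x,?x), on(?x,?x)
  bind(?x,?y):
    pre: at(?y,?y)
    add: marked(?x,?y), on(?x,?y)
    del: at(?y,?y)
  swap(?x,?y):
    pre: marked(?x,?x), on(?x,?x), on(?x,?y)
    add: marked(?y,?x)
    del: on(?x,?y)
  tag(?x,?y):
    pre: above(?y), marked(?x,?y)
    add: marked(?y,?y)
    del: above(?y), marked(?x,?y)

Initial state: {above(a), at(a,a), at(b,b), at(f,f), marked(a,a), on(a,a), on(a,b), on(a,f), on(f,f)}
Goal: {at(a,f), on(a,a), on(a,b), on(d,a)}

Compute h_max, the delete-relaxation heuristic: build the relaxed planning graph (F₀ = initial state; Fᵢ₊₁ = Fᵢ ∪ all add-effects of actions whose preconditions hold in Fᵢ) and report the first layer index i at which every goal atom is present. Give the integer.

2

F0 = init (9 atoms)
F1 = F0 ∪ {marked(a,b), marked(a,f), marked(b,a), marked(b,b), marked(b,f), marked(d,a), marked(d,b), marked(d,f), marked(e,a), marked(e,b), marked(e,f), marked(f,a), marked(f,b), marked(f,f), on(b,a), on(b,b), on(b,f), on(d,a), on(d,b), on(d,f), on(e,a), on(e,b), on(e,f), on(f,a), on(f,b)}  (34 atoms)
F2 = F1 ∪ {at(a,b), at(a,f), at(b,a), at(b,f), at(f,a), at(f,b)}  (40 atoms)
goal ⊆ F2  ⇒  h_max = 2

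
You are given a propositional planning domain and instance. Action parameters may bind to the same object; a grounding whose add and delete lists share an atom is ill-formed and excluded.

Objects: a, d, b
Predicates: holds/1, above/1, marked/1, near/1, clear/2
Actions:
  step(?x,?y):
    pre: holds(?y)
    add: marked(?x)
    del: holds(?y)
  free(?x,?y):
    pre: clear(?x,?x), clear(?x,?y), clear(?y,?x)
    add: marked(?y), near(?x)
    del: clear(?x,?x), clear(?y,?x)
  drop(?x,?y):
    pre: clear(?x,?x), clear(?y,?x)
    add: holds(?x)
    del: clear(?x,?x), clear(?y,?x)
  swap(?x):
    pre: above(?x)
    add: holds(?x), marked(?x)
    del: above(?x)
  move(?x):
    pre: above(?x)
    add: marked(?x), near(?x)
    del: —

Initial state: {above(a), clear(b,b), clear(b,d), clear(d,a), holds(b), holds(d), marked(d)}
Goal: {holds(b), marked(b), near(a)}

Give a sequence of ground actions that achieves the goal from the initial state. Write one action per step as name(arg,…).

1. step(b,d)  →  {above(a), clear(b,b), clear(b,d), clear(d,a), holds(b), marked(b), marked(d)}
2. move(a)  →  {above(a), clear(b,b), clear(b,d), clear(d,a), holds(b), marked(a), marked(b), marked(d), near(a)}

step(b,d); move(a)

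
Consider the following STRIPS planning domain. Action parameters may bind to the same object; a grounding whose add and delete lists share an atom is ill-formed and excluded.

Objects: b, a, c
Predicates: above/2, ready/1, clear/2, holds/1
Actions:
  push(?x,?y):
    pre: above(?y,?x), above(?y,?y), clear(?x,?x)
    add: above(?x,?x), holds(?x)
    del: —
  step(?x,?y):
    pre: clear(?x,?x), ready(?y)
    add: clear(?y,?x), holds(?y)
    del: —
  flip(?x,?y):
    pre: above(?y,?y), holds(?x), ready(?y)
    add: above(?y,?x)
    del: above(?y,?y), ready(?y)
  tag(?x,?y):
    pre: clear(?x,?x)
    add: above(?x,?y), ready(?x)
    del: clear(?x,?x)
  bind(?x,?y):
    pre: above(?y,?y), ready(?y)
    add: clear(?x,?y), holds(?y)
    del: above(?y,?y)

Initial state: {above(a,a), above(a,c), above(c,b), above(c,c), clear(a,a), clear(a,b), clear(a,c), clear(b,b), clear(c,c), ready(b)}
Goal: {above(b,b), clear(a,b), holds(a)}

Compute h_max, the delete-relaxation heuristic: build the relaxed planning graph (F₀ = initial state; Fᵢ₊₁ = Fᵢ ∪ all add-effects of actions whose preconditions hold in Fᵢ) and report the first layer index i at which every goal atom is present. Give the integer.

F0 = init (10 atoms)
F1 = F0 ∪ {above(a,b), above(b,a), above(b,b), above(b,c), above(c,a), clear(b,a), clear(b,c), holds(a), holds(b), holds(c), ready(a), ready(c)}  (22 atoms)
goal ⊆ F1  ⇒  h_max = 1

1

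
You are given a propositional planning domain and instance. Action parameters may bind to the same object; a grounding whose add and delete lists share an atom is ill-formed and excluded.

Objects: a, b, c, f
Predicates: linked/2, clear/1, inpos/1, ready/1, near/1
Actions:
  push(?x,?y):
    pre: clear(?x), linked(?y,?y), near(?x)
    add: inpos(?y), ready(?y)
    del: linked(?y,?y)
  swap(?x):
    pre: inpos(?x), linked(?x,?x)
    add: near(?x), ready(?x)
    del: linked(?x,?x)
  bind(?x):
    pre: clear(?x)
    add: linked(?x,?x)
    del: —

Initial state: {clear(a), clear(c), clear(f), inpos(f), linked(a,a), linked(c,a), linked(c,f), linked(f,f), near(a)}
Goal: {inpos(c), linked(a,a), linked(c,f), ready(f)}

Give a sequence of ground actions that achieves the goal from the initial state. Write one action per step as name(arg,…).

1. push(a,f)  →  {clear(a), clear(c), clear(f), inpos(f), linked(a,a), linked(c,a), linked(c,f), near(a), ready(f)}
2. bind(c)  →  {clear(a), clear(c), clear(f), inpos(f), linked(a,a), linked(c,a), linked(c,c), linked(c,f), near(a), ready(f)}
3. push(a,c)  →  {clear(a), clear(c), clear(f), inpos(c), inpos(f), linked(a,a), linked(c,a), linked(c,f), near(a), ready(c), ready(f)}

push(a,f); bind(c); push(a,c)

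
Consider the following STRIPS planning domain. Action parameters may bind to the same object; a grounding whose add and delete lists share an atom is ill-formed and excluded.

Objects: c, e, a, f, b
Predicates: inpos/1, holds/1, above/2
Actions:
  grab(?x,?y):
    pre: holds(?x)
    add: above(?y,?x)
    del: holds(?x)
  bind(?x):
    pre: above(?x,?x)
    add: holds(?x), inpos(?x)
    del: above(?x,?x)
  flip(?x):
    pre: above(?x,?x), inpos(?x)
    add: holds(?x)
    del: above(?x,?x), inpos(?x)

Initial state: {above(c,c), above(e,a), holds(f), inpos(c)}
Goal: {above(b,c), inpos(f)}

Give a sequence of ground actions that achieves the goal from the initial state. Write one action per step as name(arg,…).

grab(f,f); bind(c); grab(c,b); bind(f)

1. grab(f,f)  →  {above(c,c), above(e,a), above(f,f), inpos(c)}
2. bind(c)  →  {above(e,a), above(f,f), holds(c), inpos(c)}
3. grab(c,b)  →  {above(b,c), above(e,a), above(f,f), inpos(c)}
4. bind(f)  →  {above(b,c), above(e,a), holds(f), inpos(c), inpos(f)}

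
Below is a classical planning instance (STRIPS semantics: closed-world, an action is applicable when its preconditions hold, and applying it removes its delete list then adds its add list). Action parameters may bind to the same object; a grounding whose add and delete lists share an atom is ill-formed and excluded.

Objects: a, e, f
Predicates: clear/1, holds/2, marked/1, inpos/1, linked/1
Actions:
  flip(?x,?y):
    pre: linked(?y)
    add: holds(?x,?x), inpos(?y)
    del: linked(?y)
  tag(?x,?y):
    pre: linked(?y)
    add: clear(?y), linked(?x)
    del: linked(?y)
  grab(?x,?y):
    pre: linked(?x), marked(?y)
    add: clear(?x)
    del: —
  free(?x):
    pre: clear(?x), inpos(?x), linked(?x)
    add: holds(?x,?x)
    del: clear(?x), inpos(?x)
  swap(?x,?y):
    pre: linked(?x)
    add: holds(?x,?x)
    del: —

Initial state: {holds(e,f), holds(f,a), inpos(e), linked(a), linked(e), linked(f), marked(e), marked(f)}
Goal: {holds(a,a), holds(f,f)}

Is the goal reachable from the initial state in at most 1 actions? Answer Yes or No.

1. flip(a,a)  →  {holds(a,a), holds(e,f), holds(f,a), inpos(a), inpos(e), linked(e), linked(f), marked(e), marked(f)}
2. flip(f,e)  →  {holds(a,a), holds(e,f), holds(f,a), holds(f,f), inpos(a), inpos(e), linked(f), marked(e), marked(f)}
optimal plan length = 2; 2 > 1

No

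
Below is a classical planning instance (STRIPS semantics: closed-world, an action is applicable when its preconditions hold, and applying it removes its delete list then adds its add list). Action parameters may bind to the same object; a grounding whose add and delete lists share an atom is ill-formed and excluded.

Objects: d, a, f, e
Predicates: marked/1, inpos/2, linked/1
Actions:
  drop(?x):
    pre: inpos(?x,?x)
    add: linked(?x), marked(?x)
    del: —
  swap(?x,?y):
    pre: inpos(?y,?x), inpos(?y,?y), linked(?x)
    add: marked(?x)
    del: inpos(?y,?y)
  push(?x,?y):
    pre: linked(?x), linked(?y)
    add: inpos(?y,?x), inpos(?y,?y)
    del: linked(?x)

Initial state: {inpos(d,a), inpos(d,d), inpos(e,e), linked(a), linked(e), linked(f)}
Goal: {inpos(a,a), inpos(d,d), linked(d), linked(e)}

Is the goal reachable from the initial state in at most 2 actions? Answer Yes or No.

Yes

1. drop(d)  →  {inpos(d,a), inpos(d,d), inpos(e,e), linked(a), linked(d), linked(e), linked(f), marked(d)}
2. push(a,a)  →  {inpos(a,a), inpos(d,a), inpos(d,d), inpos(e,e), linked(d), linked(e), linked(f), marked(d)}
optimal plan length = 2; 2 ≤ 2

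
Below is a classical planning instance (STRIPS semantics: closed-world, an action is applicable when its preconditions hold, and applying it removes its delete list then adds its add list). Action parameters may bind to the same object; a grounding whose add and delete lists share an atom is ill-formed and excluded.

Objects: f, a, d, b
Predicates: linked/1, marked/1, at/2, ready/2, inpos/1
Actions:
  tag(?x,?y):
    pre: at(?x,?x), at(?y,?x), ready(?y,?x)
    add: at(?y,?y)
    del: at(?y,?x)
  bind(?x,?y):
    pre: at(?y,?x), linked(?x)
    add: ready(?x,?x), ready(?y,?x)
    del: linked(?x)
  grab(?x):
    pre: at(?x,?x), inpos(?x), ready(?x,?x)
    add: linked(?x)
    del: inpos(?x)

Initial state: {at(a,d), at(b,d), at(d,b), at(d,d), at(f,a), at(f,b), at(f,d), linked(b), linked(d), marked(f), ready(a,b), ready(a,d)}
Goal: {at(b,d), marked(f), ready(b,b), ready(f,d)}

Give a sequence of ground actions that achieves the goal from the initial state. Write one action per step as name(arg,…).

1. bind(d,f)  →  {at(a,d), at(b,d), at(d,b), at(d,d), at(f,a), at(f,b), at(f,d), linked(b), marked(f), ready(a,b), ready(a,d), ready(d,d), ready(f,d)}
2. bind(b,f)  →  {at(a,d), at(b,d), at(d,b), at(d,d), at(f,a), at(f,b), at(f,d), marked(f), ready(a,b), ready(a,d), ready(b,b), ready(d,d), ready(f,b), ready(f,d)}

bind(d,f); bind(b,f)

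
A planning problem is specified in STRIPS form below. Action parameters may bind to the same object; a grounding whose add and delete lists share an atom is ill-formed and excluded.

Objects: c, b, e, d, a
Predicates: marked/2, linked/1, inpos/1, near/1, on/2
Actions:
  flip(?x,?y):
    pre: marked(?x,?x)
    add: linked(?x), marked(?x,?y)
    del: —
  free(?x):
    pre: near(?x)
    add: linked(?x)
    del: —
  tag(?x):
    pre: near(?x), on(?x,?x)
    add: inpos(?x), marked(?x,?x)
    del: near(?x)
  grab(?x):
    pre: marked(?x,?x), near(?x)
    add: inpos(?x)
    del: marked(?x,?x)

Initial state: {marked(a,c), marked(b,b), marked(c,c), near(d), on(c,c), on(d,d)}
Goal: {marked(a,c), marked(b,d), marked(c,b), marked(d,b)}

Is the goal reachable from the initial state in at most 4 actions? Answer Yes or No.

Yes

1. flip(c,b)  →  {linked(c), marked(a,c), marked(b,b), marked(c,b), marked(c,c), near(d), on(c,c), on(d,d)}
2. flip(b,d)  →  {linked(b), linked(c), marked(a,c), marked(b,b), marked(b,d), marked(c,b), marked(c,c), near(d), on(c,c), on(d,d)}
3. tag(d)  →  {inpos(d), linked(b), linked(c), marked(a,c), marked(b,b), marked(b,d), marked(c,b), marked(c,c), marked(d,d), on(c,c), on(d,d)}
4. flip(d,b)  →  {inpos(d), linked(b), linked(c), linked(d), marked(a,c), marked(b,b), marked(b,d), marked(c,b), marked(c,c), marked(d,b), marked(d,d), on(c,c), on(d,d)}
optimal plan length = 4; 4 ≤ 4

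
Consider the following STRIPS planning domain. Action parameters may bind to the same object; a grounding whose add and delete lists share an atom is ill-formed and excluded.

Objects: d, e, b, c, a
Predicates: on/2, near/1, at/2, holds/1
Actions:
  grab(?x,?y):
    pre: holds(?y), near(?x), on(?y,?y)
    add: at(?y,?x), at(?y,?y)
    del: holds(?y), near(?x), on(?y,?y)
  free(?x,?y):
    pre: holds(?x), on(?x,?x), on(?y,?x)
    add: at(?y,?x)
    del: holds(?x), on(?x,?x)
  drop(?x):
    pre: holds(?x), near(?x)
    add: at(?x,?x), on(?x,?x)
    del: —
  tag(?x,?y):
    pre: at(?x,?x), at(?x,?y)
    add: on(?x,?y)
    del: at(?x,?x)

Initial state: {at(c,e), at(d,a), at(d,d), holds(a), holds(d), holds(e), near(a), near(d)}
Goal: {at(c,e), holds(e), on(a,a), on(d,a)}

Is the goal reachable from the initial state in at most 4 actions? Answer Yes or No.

Yes

1. drop(a)  →  {at(a,a), at(c,e), at(d,a), at(d,d), holds(a), holds(d), holds(e), near(a), near(d), on(a,a)}
2. tag(d,a)  →  {at(a,a), at(c,e), at(d,a), holds(a), holds(d), holds(e), near(a), near(d), on(a,a), on(d,a)}
optimal plan length = 2; 2 ≤ 4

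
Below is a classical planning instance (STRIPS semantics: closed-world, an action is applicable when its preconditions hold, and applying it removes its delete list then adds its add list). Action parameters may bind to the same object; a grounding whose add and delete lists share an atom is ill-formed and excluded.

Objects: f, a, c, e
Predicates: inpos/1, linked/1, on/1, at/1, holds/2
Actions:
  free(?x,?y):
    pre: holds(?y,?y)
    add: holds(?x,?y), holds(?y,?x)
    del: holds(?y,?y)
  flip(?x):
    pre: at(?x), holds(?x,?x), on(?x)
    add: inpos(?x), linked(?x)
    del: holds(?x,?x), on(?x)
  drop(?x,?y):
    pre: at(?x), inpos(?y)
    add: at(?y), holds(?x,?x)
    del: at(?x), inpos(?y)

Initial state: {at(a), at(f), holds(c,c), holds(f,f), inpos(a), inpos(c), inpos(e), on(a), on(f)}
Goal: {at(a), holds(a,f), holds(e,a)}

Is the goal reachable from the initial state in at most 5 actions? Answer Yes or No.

1. free(a,f)  →  {at(a), at(f), holds(a,f), holds(c,c), holds(f,a), inpos(a), inpos(c), inpos(e), on(a), on(f)}
2. drop(f,e)  →  {at(a), at(e), holds(a,f), holds(c,c), holds(f,a), holds(f,f), inpos(a), inpos(c), on(a), on(f)}
3. drop(e,a)  →  {at(a), holds(a,f), holds(c,c), holds(e,e), holds(f,a), holds(f,f), inpos(c), on(a), on(f)}
4. free(a,e)  →  {at(a), holds(a,e), holds(a,f), holds(c,c), holds(e,a), holds(f,a), holds(f,f), inpos(c), on(a), on(f)}
optimal plan length = 4; 4 ≤ 5

Yes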